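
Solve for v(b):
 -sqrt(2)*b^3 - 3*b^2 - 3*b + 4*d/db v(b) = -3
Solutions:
 v(b) = C1 + sqrt(2)*b^4/16 + b^3/4 + 3*b^2/8 - 3*b/4


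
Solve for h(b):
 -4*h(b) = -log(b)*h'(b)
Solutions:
 h(b) = C1*exp(4*li(b))


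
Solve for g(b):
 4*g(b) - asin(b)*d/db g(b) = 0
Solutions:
 g(b) = C1*exp(4*Integral(1/asin(b), b))


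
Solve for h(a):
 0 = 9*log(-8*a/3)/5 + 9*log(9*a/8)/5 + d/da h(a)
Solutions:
 h(a) = C1 - 18*a*log(a)/5 + 9*a*(-log(3) + 2 - I*pi)/5


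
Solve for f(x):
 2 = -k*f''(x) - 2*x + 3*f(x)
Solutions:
 f(x) = C1*exp(-sqrt(3)*x*sqrt(1/k)) + C2*exp(sqrt(3)*x*sqrt(1/k)) + 2*x/3 + 2/3


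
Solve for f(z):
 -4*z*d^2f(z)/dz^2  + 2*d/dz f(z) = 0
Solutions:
 f(z) = C1 + C2*z^(3/2)


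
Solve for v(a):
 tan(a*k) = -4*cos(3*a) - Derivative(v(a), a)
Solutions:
 v(a) = C1 - Piecewise((-log(cos(a*k))/k, Ne(k, 0)), (0, True)) - 4*sin(3*a)/3


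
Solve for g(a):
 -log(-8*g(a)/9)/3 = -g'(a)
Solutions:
 -3*Integral(1/(log(-_y) - 2*log(3) + 3*log(2)), (_y, g(a))) = C1 - a


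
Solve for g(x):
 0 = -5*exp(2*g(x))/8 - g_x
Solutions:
 g(x) = log(-sqrt(1/(C1 + 5*x))) + log(2)
 g(x) = log(1/(C1 + 5*x))/2 + log(2)


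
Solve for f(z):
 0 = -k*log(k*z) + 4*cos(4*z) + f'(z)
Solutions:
 f(z) = C1 + k*z*(log(k*z) - 1) - sin(4*z)


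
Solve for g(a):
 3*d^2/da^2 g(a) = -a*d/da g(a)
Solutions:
 g(a) = C1 + C2*erf(sqrt(6)*a/6)


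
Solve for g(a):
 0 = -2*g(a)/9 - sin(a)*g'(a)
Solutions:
 g(a) = C1*(cos(a) + 1)^(1/9)/(cos(a) - 1)^(1/9)


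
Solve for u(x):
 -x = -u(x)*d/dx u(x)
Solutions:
 u(x) = -sqrt(C1 + x^2)
 u(x) = sqrt(C1 + x^2)


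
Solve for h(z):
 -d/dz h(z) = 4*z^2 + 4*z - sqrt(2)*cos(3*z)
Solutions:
 h(z) = C1 - 4*z^3/3 - 2*z^2 + sqrt(2)*sin(3*z)/3


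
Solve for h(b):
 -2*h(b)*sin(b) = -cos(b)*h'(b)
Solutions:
 h(b) = C1/cos(b)^2


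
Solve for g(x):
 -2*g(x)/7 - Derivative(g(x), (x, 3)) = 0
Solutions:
 g(x) = C3*exp(-2^(1/3)*7^(2/3)*x/7) + (C1*sin(2^(1/3)*sqrt(3)*7^(2/3)*x/14) + C2*cos(2^(1/3)*sqrt(3)*7^(2/3)*x/14))*exp(2^(1/3)*7^(2/3)*x/14)


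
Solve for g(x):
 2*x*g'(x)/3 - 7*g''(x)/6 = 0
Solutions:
 g(x) = C1 + C2*erfi(sqrt(14)*x/7)


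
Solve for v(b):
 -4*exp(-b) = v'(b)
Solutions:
 v(b) = C1 + 4*exp(-b)


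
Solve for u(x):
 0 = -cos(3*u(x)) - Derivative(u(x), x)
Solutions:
 u(x) = -asin((C1 + exp(6*x))/(C1 - exp(6*x)))/3 + pi/3
 u(x) = asin((C1 + exp(6*x))/(C1 - exp(6*x)))/3


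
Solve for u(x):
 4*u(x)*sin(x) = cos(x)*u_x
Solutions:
 u(x) = C1/cos(x)^4


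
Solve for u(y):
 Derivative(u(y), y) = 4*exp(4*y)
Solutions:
 u(y) = C1 + exp(4*y)


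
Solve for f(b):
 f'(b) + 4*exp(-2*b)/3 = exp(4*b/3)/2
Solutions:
 f(b) = C1 + 3*exp(4*b/3)/8 + 2*exp(-2*b)/3


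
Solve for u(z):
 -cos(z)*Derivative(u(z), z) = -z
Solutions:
 u(z) = C1 + Integral(z/cos(z), z)


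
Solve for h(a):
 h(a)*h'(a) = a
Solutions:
 h(a) = -sqrt(C1 + a^2)
 h(a) = sqrt(C1 + a^2)


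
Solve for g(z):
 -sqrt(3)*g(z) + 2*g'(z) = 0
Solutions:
 g(z) = C1*exp(sqrt(3)*z/2)


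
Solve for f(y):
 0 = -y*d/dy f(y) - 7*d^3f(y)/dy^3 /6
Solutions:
 f(y) = C1 + Integral(C2*airyai(-6^(1/3)*7^(2/3)*y/7) + C3*airybi(-6^(1/3)*7^(2/3)*y/7), y)


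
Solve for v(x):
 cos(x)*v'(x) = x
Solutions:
 v(x) = C1 + Integral(x/cos(x), x)


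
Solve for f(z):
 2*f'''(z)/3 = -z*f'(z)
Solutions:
 f(z) = C1 + Integral(C2*airyai(-2^(2/3)*3^(1/3)*z/2) + C3*airybi(-2^(2/3)*3^(1/3)*z/2), z)


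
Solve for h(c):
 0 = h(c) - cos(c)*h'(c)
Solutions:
 h(c) = C1*sqrt(sin(c) + 1)/sqrt(sin(c) - 1)


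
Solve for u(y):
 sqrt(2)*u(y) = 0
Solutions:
 u(y) = 0


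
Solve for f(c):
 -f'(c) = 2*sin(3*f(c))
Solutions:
 f(c) = -acos((-C1 - exp(12*c))/(C1 - exp(12*c)))/3 + 2*pi/3
 f(c) = acos((-C1 - exp(12*c))/(C1 - exp(12*c)))/3


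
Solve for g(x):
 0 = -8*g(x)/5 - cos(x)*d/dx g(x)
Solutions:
 g(x) = C1*(sin(x) - 1)^(4/5)/(sin(x) + 1)^(4/5)


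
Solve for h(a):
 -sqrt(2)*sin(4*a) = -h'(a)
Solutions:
 h(a) = C1 - sqrt(2)*cos(4*a)/4


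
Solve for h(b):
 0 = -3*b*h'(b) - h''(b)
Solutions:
 h(b) = C1 + C2*erf(sqrt(6)*b/2)


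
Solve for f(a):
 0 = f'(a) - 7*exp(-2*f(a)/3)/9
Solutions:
 f(a) = 3*log(-sqrt(C1 + 7*a)) - 6*log(3) + 3*log(6)/2
 f(a) = 3*log(C1 + 7*a)/2 - 6*log(3) + 3*log(6)/2


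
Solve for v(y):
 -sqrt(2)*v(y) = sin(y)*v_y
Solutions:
 v(y) = C1*(cos(y) + 1)^(sqrt(2)/2)/(cos(y) - 1)^(sqrt(2)/2)


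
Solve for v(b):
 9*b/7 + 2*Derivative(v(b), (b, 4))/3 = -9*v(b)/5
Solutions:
 v(b) = -5*b/7 + (C1*sin(15^(3/4)*2^(1/4)*b/10) + C2*cos(15^(3/4)*2^(1/4)*b/10))*exp(-15^(3/4)*2^(1/4)*b/10) + (C3*sin(15^(3/4)*2^(1/4)*b/10) + C4*cos(15^(3/4)*2^(1/4)*b/10))*exp(15^(3/4)*2^(1/4)*b/10)


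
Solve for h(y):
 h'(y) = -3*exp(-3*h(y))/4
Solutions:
 h(y) = log(C1 - 9*y/4)/3
 h(y) = log((-1 - sqrt(3)*I)*(C1 - 9*y/4)^(1/3)/2)
 h(y) = log((-1 + sqrt(3)*I)*(C1 - 9*y/4)^(1/3)/2)


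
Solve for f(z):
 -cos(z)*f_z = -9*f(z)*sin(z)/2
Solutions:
 f(z) = C1/cos(z)^(9/2)


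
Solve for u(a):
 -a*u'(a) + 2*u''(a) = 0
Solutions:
 u(a) = C1 + C2*erfi(a/2)


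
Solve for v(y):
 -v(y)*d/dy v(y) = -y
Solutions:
 v(y) = -sqrt(C1 + y^2)
 v(y) = sqrt(C1 + y^2)


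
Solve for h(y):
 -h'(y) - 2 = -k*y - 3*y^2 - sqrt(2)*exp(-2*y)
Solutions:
 h(y) = C1 + k*y^2/2 + y^3 - 2*y - sqrt(2)*exp(-2*y)/2


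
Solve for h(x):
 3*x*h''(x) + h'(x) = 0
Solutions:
 h(x) = C1 + C2*x^(2/3)


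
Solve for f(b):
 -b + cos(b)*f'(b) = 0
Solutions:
 f(b) = C1 + Integral(b/cos(b), b)


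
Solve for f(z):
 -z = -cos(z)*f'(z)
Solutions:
 f(z) = C1 + Integral(z/cos(z), z)


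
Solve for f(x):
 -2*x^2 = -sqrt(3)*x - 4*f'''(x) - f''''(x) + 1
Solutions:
 f(x) = C1 + C2*x + C3*x^2 + C4*exp(-4*x) + x^5/120 + x^4*(-sqrt(3) - 1)/96 + x^3*(sqrt(3) + 5)/96


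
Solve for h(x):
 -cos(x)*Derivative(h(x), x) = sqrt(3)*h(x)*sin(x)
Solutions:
 h(x) = C1*cos(x)^(sqrt(3))


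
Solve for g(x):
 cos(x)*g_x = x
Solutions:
 g(x) = C1 + Integral(x/cos(x), x)


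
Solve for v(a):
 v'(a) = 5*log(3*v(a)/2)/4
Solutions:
 4*Integral(1/(-log(_y) - log(3) + log(2)), (_y, v(a)))/5 = C1 - a


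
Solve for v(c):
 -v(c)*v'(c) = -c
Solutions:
 v(c) = -sqrt(C1 + c^2)
 v(c) = sqrt(C1 + c^2)


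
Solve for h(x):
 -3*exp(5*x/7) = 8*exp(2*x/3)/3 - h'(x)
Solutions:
 h(x) = C1 + 21*exp(5*x/7)/5 + 4*exp(2*x/3)


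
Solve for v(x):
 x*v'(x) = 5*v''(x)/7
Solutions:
 v(x) = C1 + C2*erfi(sqrt(70)*x/10)


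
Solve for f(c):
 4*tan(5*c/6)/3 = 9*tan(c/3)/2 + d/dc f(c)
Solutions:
 f(c) = C1 + 27*log(cos(c/3))/2 - 8*log(cos(5*c/6))/5


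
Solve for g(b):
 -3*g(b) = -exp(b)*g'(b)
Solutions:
 g(b) = C1*exp(-3*exp(-b))


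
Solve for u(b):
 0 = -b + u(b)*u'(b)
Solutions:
 u(b) = -sqrt(C1 + b^2)
 u(b) = sqrt(C1 + b^2)


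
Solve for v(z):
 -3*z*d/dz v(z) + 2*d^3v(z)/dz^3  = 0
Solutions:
 v(z) = C1 + Integral(C2*airyai(2^(2/3)*3^(1/3)*z/2) + C3*airybi(2^(2/3)*3^(1/3)*z/2), z)


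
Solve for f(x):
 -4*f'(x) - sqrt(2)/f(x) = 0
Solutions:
 f(x) = -sqrt(C1 - 2*sqrt(2)*x)/2
 f(x) = sqrt(C1 - 2*sqrt(2)*x)/2


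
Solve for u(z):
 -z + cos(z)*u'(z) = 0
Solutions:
 u(z) = C1 + Integral(z/cos(z), z)


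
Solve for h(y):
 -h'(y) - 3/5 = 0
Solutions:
 h(y) = C1 - 3*y/5


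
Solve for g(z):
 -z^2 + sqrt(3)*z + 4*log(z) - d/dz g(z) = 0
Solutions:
 g(z) = C1 - z^3/3 + sqrt(3)*z^2/2 + 4*z*log(z) - 4*z


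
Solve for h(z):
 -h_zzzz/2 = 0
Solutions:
 h(z) = C1 + C2*z + C3*z^2 + C4*z^3


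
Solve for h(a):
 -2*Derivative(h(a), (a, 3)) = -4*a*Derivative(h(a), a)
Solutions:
 h(a) = C1 + Integral(C2*airyai(2^(1/3)*a) + C3*airybi(2^(1/3)*a), a)


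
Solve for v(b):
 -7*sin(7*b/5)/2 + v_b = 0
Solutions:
 v(b) = C1 - 5*cos(7*b/5)/2


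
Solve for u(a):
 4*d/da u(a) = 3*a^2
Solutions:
 u(a) = C1 + a^3/4


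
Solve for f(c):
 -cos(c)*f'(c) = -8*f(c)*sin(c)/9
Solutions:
 f(c) = C1/cos(c)^(8/9)


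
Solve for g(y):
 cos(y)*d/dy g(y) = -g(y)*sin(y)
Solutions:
 g(y) = C1*cos(y)


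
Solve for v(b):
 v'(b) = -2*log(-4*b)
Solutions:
 v(b) = C1 - 2*b*log(-b) + 2*b*(1 - 2*log(2))


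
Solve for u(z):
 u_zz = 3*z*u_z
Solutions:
 u(z) = C1 + C2*erfi(sqrt(6)*z/2)


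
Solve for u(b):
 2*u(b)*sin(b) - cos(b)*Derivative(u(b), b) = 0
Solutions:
 u(b) = C1/cos(b)^2


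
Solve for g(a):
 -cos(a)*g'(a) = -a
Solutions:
 g(a) = C1 + Integral(a/cos(a), a)


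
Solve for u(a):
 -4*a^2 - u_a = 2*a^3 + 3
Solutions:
 u(a) = C1 - a^4/2 - 4*a^3/3 - 3*a


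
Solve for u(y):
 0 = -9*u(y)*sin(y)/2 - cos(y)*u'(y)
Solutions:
 u(y) = C1*cos(y)^(9/2)


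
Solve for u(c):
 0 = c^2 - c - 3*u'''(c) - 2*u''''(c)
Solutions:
 u(c) = C1 + C2*c + C3*c^2 + C4*exp(-3*c/2) + c^5/180 - 7*c^4/216 + 7*c^3/81


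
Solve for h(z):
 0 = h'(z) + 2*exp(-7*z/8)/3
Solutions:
 h(z) = C1 + 16*exp(-7*z/8)/21


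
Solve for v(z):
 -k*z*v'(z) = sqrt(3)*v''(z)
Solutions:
 v(z) = Piecewise((-sqrt(2)*3^(1/4)*sqrt(pi)*C1*erf(sqrt(2)*3^(3/4)*sqrt(k)*z/6)/(2*sqrt(k)) - C2, (k > 0) | (k < 0)), (-C1*z - C2, True))


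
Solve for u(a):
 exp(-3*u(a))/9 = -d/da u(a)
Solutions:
 u(a) = log(C1 - a/3)/3
 u(a) = log((-1 - sqrt(3)*I)*(C1 - a/3)^(1/3)/2)
 u(a) = log((-1 + sqrt(3)*I)*(C1 - a/3)^(1/3)/2)


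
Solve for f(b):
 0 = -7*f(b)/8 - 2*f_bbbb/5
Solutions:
 f(b) = (C1*sin(sqrt(2)*35^(1/4)*b/4) + C2*cos(sqrt(2)*35^(1/4)*b/4))*exp(-sqrt(2)*35^(1/4)*b/4) + (C3*sin(sqrt(2)*35^(1/4)*b/4) + C4*cos(sqrt(2)*35^(1/4)*b/4))*exp(sqrt(2)*35^(1/4)*b/4)


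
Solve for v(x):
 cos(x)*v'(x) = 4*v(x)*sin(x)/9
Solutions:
 v(x) = C1/cos(x)^(4/9)


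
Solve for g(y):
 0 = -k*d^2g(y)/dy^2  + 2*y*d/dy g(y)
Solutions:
 g(y) = C1 + C2*erf(y*sqrt(-1/k))/sqrt(-1/k)


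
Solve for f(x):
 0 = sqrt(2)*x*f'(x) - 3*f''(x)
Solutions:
 f(x) = C1 + C2*erfi(2^(3/4)*sqrt(3)*x/6)


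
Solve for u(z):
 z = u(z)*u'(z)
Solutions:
 u(z) = -sqrt(C1 + z^2)
 u(z) = sqrt(C1 + z^2)


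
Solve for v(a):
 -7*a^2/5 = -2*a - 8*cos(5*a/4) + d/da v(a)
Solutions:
 v(a) = C1 - 7*a^3/15 + a^2 + 32*sin(5*a/4)/5


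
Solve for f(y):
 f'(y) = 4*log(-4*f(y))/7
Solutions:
 -7*Integral(1/(log(-_y) + 2*log(2)), (_y, f(y)))/4 = C1 - y


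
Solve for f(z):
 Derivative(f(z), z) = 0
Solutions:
 f(z) = C1


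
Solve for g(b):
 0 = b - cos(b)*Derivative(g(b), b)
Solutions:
 g(b) = C1 + Integral(b/cos(b), b)


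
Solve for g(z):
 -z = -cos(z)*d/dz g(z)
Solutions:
 g(z) = C1 + Integral(z/cos(z), z)


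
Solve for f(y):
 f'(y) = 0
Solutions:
 f(y) = C1


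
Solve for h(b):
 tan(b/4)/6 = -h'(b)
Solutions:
 h(b) = C1 + 2*log(cos(b/4))/3


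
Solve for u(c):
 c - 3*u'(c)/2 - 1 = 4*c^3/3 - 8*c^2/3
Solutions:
 u(c) = C1 - 2*c^4/9 + 16*c^3/27 + c^2/3 - 2*c/3


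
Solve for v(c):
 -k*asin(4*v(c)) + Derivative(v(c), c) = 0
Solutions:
 Integral(1/asin(4*_y), (_y, v(c))) = C1 + c*k


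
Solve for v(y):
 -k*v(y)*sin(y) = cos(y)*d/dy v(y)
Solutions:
 v(y) = C1*exp(k*log(cos(y)))


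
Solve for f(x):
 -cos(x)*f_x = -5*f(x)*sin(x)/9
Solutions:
 f(x) = C1/cos(x)^(5/9)


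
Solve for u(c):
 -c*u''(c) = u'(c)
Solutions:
 u(c) = C1 + C2*log(c)


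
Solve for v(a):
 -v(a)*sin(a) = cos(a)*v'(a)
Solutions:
 v(a) = C1*cos(a)


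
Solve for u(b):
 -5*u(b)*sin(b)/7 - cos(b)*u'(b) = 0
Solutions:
 u(b) = C1*cos(b)^(5/7)


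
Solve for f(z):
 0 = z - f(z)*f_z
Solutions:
 f(z) = -sqrt(C1 + z^2)
 f(z) = sqrt(C1 + z^2)


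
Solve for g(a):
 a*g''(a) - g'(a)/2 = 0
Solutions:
 g(a) = C1 + C2*a^(3/2)


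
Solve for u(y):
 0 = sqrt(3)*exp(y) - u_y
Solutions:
 u(y) = C1 + sqrt(3)*exp(y)


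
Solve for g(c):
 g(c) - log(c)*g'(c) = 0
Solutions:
 g(c) = C1*exp(li(c))


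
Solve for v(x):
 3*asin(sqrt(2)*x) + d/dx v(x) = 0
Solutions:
 v(x) = C1 - 3*x*asin(sqrt(2)*x) - 3*sqrt(2)*sqrt(1 - 2*x^2)/2


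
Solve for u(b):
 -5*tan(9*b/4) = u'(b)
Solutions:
 u(b) = C1 + 20*log(cos(9*b/4))/9


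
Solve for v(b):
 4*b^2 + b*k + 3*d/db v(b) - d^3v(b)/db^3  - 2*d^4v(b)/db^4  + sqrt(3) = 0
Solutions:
 v(b) = C1 + C4*exp(b) - 4*b^3/9 - b^2*k/6 - 8*b/9 - sqrt(3)*b/3 + (C2*sin(sqrt(15)*b/4) + C3*cos(sqrt(15)*b/4))*exp(-3*b/4)


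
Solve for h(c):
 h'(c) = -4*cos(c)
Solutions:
 h(c) = C1 - 4*sin(c)


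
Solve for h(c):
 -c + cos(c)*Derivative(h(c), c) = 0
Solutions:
 h(c) = C1 + Integral(c/cos(c), c)


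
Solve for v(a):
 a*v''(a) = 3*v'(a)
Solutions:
 v(a) = C1 + C2*a^4


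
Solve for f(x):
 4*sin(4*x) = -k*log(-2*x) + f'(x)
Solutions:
 f(x) = C1 + k*x*(log(-x) - 1) + k*x*log(2) - cos(4*x)


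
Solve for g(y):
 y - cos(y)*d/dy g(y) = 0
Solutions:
 g(y) = C1 + Integral(y/cos(y), y)


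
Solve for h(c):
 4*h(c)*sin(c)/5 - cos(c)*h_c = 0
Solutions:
 h(c) = C1/cos(c)^(4/5)


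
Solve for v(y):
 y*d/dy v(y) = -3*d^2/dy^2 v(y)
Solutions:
 v(y) = C1 + C2*erf(sqrt(6)*y/6)


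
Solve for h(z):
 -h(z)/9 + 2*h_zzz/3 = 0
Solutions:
 h(z) = C3*exp(6^(2/3)*z/6) + (C1*sin(2^(2/3)*3^(1/6)*z/4) + C2*cos(2^(2/3)*3^(1/6)*z/4))*exp(-6^(2/3)*z/12)


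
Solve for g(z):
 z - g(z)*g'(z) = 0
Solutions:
 g(z) = -sqrt(C1 + z^2)
 g(z) = sqrt(C1 + z^2)


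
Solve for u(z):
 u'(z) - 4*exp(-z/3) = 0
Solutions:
 u(z) = C1 - 12*exp(-z/3)


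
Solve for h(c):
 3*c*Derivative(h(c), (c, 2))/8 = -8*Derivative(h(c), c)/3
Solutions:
 h(c) = C1 + C2/c^(55/9)


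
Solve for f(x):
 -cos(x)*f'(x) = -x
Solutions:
 f(x) = C1 + Integral(x/cos(x), x)


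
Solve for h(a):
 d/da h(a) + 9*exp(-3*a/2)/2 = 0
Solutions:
 h(a) = C1 + 3*exp(-3*a/2)


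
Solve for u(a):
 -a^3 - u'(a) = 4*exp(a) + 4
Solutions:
 u(a) = C1 - a^4/4 - 4*a - 4*exp(a)


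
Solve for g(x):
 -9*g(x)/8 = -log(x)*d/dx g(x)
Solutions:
 g(x) = C1*exp(9*li(x)/8)


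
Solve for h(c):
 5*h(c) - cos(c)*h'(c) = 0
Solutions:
 h(c) = C1*sqrt(sin(c) + 1)*(sin(c)^2 + 2*sin(c) + 1)/(sqrt(sin(c) - 1)*(sin(c)^2 - 2*sin(c) + 1))


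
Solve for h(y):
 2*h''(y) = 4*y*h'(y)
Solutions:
 h(y) = C1 + C2*erfi(y)


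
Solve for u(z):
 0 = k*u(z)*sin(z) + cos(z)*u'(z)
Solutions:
 u(z) = C1*exp(k*log(cos(z)))


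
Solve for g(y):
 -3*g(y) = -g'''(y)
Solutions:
 g(y) = C3*exp(3^(1/3)*y) + (C1*sin(3^(5/6)*y/2) + C2*cos(3^(5/6)*y/2))*exp(-3^(1/3)*y/2)


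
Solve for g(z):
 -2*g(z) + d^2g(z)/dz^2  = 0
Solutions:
 g(z) = C1*exp(-sqrt(2)*z) + C2*exp(sqrt(2)*z)


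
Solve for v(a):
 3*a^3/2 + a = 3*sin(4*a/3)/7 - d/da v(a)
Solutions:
 v(a) = C1 - 3*a^4/8 - a^2/2 - 9*cos(4*a/3)/28


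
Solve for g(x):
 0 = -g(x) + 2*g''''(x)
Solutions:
 g(x) = C1*exp(-2^(3/4)*x/2) + C2*exp(2^(3/4)*x/2) + C3*sin(2^(3/4)*x/2) + C4*cos(2^(3/4)*x/2)


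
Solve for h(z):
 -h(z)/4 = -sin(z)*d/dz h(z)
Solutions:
 h(z) = C1*(cos(z) - 1)^(1/8)/(cos(z) + 1)^(1/8)


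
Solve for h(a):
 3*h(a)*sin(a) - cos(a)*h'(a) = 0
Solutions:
 h(a) = C1/cos(a)^3


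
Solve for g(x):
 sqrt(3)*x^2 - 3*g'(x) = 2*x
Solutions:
 g(x) = C1 + sqrt(3)*x^3/9 - x^2/3


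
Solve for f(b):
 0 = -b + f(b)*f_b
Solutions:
 f(b) = -sqrt(C1 + b^2)
 f(b) = sqrt(C1 + b^2)


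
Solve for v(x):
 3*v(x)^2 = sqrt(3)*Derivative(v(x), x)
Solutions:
 v(x) = -1/(C1 + sqrt(3)*x)


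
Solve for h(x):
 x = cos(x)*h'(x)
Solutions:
 h(x) = C1 + Integral(x/cos(x), x)


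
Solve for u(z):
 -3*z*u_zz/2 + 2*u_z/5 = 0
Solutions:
 u(z) = C1 + C2*z^(19/15)


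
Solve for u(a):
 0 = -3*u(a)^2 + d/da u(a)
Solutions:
 u(a) = -1/(C1 + 3*a)


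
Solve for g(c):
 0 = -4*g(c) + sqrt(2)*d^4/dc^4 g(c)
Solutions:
 g(c) = C1*exp(-2^(3/8)*c) + C2*exp(2^(3/8)*c) + C3*sin(2^(3/8)*c) + C4*cos(2^(3/8)*c)


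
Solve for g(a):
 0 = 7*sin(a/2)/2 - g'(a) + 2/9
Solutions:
 g(a) = C1 + 2*a/9 - 7*cos(a/2)


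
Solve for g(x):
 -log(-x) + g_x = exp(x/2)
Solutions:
 g(x) = C1 + x*log(-x) - x + 2*exp(x/2)


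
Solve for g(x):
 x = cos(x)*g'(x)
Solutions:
 g(x) = C1 + Integral(x/cos(x), x)


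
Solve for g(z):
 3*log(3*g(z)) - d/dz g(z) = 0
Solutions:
 -Integral(1/(log(_y) + log(3)), (_y, g(z)))/3 = C1 - z


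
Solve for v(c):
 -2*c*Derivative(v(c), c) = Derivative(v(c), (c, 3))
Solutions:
 v(c) = C1 + Integral(C2*airyai(-2^(1/3)*c) + C3*airybi(-2^(1/3)*c), c)


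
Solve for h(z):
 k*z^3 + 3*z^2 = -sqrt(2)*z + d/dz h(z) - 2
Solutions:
 h(z) = C1 + k*z^4/4 + z^3 + sqrt(2)*z^2/2 + 2*z


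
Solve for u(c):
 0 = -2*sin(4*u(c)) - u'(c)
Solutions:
 u(c) = -acos((-C1 - exp(16*c))/(C1 - exp(16*c)))/4 + pi/2
 u(c) = acos((-C1 - exp(16*c))/(C1 - exp(16*c)))/4


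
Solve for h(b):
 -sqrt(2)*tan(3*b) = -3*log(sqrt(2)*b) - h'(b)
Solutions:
 h(b) = C1 - 3*b*log(b) - 3*b*log(2)/2 + 3*b - sqrt(2)*log(cos(3*b))/3


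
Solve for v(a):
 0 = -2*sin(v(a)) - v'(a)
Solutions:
 v(a) = -acos((-C1 - exp(4*a))/(C1 - exp(4*a))) + 2*pi
 v(a) = acos((-C1 - exp(4*a))/(C1 - exp(4*a)))


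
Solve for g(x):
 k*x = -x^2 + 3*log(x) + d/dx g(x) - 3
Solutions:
 g(x) = C1 + k*x^2/2 + x^3/3 - 3*x*log(x) + 6*x


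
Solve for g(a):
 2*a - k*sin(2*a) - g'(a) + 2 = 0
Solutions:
 g(a) = C1 + a^2 + 2*a + k*cos(2*a)/2


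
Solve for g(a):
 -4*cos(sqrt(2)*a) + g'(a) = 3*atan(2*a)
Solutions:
 g(a) = C1 + 3*a*atan(2*a) - 3*log(4*a^2 + 1)/4 + 2*sqrt(2)*sin(sqrt(2)*a)


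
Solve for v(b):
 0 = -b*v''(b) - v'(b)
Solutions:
 v(b) = C1 + C2*log(b)


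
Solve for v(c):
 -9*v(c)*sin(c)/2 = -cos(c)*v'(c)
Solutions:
 v(c) = C1/cos(c)^(9/2)


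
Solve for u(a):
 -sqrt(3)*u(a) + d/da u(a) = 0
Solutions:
 u(a) = C1*exp(sqrt(3)*a)


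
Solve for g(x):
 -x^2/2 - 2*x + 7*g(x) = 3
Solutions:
 g(x) = x^2/14 + 2*x/7 + 3/7


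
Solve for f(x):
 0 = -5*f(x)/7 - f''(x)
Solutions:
 f(x) = C1*sin(sqrt(35)*x/7) + C2*cos(sqrt(35)*x/7)


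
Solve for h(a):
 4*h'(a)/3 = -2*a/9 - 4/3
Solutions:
 h(a) = C1 - a^2/12 - a


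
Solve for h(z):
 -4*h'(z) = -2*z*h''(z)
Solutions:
 h(z) = C1 + C2*z^3


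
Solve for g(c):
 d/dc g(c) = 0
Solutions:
 g(c) = C1


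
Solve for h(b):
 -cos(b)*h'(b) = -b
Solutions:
 h(b) = C1 + Integral(b/cos(b), b)


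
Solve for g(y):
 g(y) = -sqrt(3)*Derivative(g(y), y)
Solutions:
 g(y) = C1*exp(-sqrt(3)*y/3)


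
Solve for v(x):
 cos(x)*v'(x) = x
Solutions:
 v(x) = C1 + Integral(x/cos(x), x)


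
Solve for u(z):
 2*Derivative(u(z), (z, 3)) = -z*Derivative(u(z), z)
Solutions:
 u(z) = C1 + Integral(C2*airyai(-2^(2/3)*z/2) + C3*airybi(-2^(2/3)*z/2), z)


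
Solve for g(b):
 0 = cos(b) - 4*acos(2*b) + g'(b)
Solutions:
 g(b) = C1 + 4*b*acos(2*b) - 2*sqrt(1 - 4*b^2) - sin(b)


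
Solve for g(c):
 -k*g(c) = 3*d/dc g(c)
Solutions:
 g(c) = C1*exp(-c*k/3)


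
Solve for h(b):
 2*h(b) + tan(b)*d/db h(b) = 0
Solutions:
 h(b) = C1/sin(b)^2


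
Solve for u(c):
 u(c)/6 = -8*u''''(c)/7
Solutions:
 u(c) = (C1*sin(sqrt(2)*3^(3/4)*7^(1/4)*c/12) + C2*cos(sqrt(2)*3^(3/4)*7^(1/4)*c/12))*exp(-sqrt(2)*3^(3/4)*7^(1/4)*c/12) + (C3*sin(sqrt(2)*3^(3/4)*7^(1/4)*c/12) + C4*cos(sqrt(2)*3^(3/4)*7^(1/4)*c/12))*exp(sqrt(2)*3^(3/4)*7^(1/4)*c/12)


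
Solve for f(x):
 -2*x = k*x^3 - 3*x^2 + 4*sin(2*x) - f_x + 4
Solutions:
 f(x) = C1 + k*x^4/4 - x^3 + x^2 + 4*x - 2*cos(2*x)


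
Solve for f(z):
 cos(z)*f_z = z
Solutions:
 f(z) = C1 + Integral(z/cos(z), z)


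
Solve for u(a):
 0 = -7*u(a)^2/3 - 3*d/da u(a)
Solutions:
 u(a) = 9/(C1 + 7*a)


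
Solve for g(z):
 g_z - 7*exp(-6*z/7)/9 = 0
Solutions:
 g(z) = C1 - 49*exp(-6*z/7)/54


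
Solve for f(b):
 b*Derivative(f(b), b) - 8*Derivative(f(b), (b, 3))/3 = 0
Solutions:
 f(b) = C1 + Integral(C2*airyai(3^(1/3)*b/2) + C3*airybi(3^(1/3)*b/2), b)


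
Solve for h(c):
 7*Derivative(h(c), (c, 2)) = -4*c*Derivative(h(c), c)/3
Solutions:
 h(c) = C1 + C2*erf(sqrt(42)*c/21)


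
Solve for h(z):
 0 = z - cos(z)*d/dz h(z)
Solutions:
 h(z) = C1 + Integral(z/cos(z), z)


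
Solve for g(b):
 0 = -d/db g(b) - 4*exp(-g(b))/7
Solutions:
 g(b) = log(C1 - 4*b/7)


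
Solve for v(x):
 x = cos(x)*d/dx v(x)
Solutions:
 v(x) = C1 + Integral(x/cos(x), x)


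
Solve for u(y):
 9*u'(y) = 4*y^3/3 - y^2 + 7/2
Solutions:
 u(y) = C1 + y^4/27 - y^3/27 + 7*y/18


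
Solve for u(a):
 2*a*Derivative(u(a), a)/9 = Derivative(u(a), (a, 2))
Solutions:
 u(a) = C1 + C2*erfi(a/3)


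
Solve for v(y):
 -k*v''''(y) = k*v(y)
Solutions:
 v(y) = (C1*sin(sqrt(2)*y/2) + C2*cos(sqrt(2)*y/2))*exp(-sqrt(2)*y/2) + (C3*sin(sqrt(2)*y/2) + C4*cos(sqrt(2)*y/2))*exp(sqrt(2)*y/2)


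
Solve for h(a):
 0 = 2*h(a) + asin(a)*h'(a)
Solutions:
 h(a) = C1*exp(-2*Integral(1/asin(a), a))


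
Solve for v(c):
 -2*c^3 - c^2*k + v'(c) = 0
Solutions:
 v(c) = C1 + c^4/2 + c^3*k/3


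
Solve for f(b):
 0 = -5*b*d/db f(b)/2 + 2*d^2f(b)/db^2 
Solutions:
 f(b) = C1 + C2*erfi(sqrt(10)*b/4)


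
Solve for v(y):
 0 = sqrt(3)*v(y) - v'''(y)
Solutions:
 v(y) = C3*exp(3^(1/6)*y) + (C1*sin(3^(2/3)*y/2) + C2*cos(3^(2/3)*y/2))*exp(-3^(1/6)*y/2)


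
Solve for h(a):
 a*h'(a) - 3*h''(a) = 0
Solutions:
 h(a) = C1 + C2*erfi(sqrt(6)*a/6)


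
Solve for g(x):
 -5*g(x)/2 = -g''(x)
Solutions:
 g(x) = C1*exp(-sqrt(10)*x/2) + C2*exp(sqrt(10)*x/2)


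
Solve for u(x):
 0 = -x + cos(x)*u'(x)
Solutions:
 u(x) = C1 + Integral(x/cos(x), x)


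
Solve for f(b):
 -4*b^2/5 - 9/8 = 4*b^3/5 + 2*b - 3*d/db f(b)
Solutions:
 f(b) = C1 + b^4/15 + 4*b^3/45 + b^2/3 + 3*b/8


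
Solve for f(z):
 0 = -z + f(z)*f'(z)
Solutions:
 f(z) = -sqrt(C1 + z^2)
 f(z) = sqrt(C1 + z^2)


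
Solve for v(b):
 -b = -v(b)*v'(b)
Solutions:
 v(b) = -sqrt(C1 + b^2)
 v(b) = sqrt(C1 + b^2)


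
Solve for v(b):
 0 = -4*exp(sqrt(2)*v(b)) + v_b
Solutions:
 v(b) = sqrt(2)*(2*log(-1/(C1 + 4*b)) - log(2))/4


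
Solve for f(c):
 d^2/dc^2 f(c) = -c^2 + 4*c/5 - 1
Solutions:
 f(c) = C1 + C2*c - c^4/12 + 2*c^3/15 - c^2/2


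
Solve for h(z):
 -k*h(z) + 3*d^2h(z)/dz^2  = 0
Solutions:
 h(z) = C1*exp(-sqrt(3)*sqrt(k)*z/3) + C2*exp(sqrt(3)*sqrt(k)*z/3)


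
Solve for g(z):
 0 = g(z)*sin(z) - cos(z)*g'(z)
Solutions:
 g(z) = C1/cos(z)


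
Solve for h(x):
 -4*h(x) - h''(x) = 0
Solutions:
 h(x) = C1*sin(2*x) + C2*cos(2*x)


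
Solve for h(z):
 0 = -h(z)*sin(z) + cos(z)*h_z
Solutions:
 h(z) = C1/cos(z)


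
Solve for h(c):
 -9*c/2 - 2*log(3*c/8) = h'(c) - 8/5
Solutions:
 h(c) = C1 - 9*c^2/4 - 2*c*log(c) - 2*c*log(3) + 18*c/5 + 6*c*log(2)


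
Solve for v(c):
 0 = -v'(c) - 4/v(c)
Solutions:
 v(c) = -sqrt(C1 - 8*c)
 v(c) = sqrt(C1 - 8*c)


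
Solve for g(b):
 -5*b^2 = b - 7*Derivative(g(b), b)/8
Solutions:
 g(b) = C1 + 40*b^3/21 + 4*b^2/7


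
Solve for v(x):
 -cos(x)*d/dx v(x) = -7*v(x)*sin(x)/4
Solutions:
 v(x) = C1/cos(x)^(7/4)


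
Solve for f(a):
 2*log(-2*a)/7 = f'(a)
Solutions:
 f(a) = C1 + 2*a*log(-a)/7 + 2*a*(-1 + log(2))/7


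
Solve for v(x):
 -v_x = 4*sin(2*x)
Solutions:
 v(x) = C1 + 2*cos(2*x)


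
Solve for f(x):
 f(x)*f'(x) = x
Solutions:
 f(x) = -sqrt(C1 + x^2)
 f(x) = sqrt(C1 + x^2)


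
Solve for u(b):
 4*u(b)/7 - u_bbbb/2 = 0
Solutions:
 u(b) = C1*exp(-14^(3/4)*b/7) + C2*exp(14^(3/4)*b/7) + C3*sin(14^(3/4)*b/7) + C4*cos(14^(3/4)*b/7)


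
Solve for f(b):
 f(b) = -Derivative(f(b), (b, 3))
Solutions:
 f(b) = C3*exp(-b) + (C1*sin(sqrt(3)*b/2) + C2*cos(sqrt(3)*b/2))*exp(b/2)


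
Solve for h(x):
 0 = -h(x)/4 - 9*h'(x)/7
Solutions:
 h(x) = C1*exp(-7*x/36)


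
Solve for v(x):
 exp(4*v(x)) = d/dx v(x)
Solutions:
 v(x) = log(-(-1/(C1 + 4*x))^(1/4))
 v(x) = log(-1/(C1 + 4*x))/4
 v(x) = log(-I*(-1/(C1 + 4*x))^(1/4))
 v(x) = log(I*(-1/(C1 + 4*x))^(1/4))


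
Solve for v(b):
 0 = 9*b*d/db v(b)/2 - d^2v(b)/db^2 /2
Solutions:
 v(b) = C1 + C2*erfi(3*sqrt(2)*b/2)


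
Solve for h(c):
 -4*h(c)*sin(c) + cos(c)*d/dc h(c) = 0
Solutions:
 h(c) = C1/cos(c)^4


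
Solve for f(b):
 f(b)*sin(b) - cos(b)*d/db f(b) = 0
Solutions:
 f(b) = C1/cos(b)


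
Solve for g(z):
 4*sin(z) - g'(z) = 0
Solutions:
 g(z) = C1 - 4*cos(z)


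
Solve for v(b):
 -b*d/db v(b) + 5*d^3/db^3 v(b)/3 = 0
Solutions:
 v(b) = C1 + Integral(C2*airyai(3^(1/3)*5^(2/3)*b/5) + C3*airybi(3^(1/3)*5^(2/3)*b/5), b)


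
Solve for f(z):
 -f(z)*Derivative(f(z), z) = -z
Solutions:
 f(z) = -sqrt(C1 + z^2)
 f(z) = sqrt(C1 + z^2)


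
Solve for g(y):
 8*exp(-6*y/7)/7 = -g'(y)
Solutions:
 g(y) = C1 + 4*exp(-6*y/7)/3


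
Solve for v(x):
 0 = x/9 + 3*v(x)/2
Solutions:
 v(x) = -2*x/27


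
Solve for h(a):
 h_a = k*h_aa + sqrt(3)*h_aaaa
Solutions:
 h(a) = C1 + C2*exp(a*(-2*6^(1/3)*k/(sqrt(4*sqrt(3)*k^3 + 81) + 9)^(1/3) + 2^(2/3)*3^(1/6)*(sqrt(4*sqrt(3)*k^3 + 81) + 9)^(1/3))/6) + C3*exp(a*(-16*sqrt(3)*k/((-2^(2/3)*3^(1/6) + 6^(2/3)*I)*(sqrt(4*sqrt(3)*k^3 + 81) + 9)^(1/3)) - 2^(2/3)*3^(1/6)*(sqrt(4*sqrt(3)*k^3 + 81) + 9)^(1/3) + 6^(2/3)*I*(sqrt(4*sqrt(3)*k^3 + 81) + 9)^(1/3))/12) + C4*exp(a*(16*sqrt(3)*k/((2^(2/3)*3^(1/6) + 6^(2/3)*I)*(sqrt(4*sqrt(3)*k^3 + 81) + 9)^(1/3)) - 2^(2/3)*3^(1/6)*(sqrt(4*sqrt(3)*k^3 + 81) + 9)^(1/3) - 6^(2/3)*I*(sqrt(4*sqrt(3)*k^3 + 81) + 9)^(1/3))/12)


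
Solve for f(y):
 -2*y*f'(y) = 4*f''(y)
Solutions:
 f(y) = C1 + C2*erf(y/2)


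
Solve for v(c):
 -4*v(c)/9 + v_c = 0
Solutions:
 v(c) = C1*exp(4*c/9)


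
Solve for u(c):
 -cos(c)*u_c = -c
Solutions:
 u(c) = C1 + Integral(c/cos(c), c)


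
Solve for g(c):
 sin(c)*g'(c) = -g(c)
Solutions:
 g(c) = C1*sqrt(cos(c) + 1)/sqrt(cos(c) - 1)


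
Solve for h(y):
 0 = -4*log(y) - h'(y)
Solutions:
 h(y) = C1 - 4*y*log(y) + 4*y


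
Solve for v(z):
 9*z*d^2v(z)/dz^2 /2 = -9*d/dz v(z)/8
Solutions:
 v(z) = C1 + C2*z^(3/4)


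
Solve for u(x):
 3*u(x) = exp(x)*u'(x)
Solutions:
 u(x) = C1*exp(-3*exp(-x))


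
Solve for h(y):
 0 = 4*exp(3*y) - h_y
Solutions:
 h(y) = C1 + 4*exp(3*y)/3


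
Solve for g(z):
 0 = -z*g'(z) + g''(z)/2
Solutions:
 g(z) = C1 + C2*erfi(z)


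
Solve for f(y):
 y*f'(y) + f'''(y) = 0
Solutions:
 f(y) = C1 + Integral(C2*airyai(-y) + C3*airybi(-y), y)


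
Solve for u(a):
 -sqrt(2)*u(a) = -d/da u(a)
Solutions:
 u(a) = C1*exp(sqrt(2)*a)


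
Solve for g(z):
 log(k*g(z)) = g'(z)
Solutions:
 li(k*g(z))/k = C1 + z


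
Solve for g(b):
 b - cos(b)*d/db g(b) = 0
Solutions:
 g(b) = C1 + Integral(b/cos(b), b)


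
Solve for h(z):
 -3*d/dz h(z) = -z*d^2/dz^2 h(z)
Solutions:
 h(z) = C1 + C2*z^4


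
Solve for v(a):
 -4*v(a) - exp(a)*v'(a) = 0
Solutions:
 v(a) = C1*exp(4*exp(-a))


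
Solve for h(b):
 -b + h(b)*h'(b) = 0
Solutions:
 h(b) = -sqrt(C1 + b^2)
 h(b) = sqrt(C1 + b^2)


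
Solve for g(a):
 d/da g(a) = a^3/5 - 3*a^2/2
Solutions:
 g(a) = C1 + a^4/20 - a^3/2


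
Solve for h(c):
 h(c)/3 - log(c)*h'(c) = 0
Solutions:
 h(c) = C1*exp(li(c)/3)


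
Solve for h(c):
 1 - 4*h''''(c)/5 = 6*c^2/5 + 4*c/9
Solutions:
 h(c) = C1 + C2*c + C3*c^2 + C4*c^3 - c^6/240 - c^5/216 + 5*c^4/96


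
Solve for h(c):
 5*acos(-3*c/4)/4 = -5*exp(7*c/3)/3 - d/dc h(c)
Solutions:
 h(c) = C1 - 5*c*acos(-3*c/4)/4 - 5*sqrt(16 - 9*c^2)/12 - 5*exp(7*c/3)/7


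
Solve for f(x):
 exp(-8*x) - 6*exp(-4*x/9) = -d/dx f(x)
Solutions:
 f(x) = C1 + exp(-8*x)/8 - 27*exp(-4*x/9)/2


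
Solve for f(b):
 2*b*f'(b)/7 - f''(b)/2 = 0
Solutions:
 f(b) = C1 + C2*erfi(sqrt(14)*b/7)


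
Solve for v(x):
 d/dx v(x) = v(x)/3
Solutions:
 v(x) = C1*exp(x/3)


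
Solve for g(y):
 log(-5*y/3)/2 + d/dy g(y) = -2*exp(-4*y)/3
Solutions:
 g(y) = C1 - y*log(-y)/2 + y*(-log(5) + 1 + log(3))/2 + exp(-4*y)/6


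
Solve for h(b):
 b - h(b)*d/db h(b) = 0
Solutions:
 h(b) = -sqrt(C1 + b^2)
 h(b) = sqrt(C1 + b^2)


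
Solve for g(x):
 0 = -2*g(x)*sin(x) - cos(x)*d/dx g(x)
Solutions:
 g(x) = C1*cos(x)^2


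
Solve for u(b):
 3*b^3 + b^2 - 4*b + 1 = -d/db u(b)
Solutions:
 u(b) = C1 - 3*b^4/4 - b^3/3 + 2*b^2 - b


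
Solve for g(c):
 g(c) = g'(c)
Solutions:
 g(c) = C1*exp(c)


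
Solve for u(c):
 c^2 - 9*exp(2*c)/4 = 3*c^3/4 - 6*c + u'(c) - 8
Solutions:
 u(c) = C1 - 3*c^4/16 + c^3/3 + 3*c^2 + 8*c - 9*exp(2*c)/8


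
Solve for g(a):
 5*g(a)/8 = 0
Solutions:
 g(a) = 0


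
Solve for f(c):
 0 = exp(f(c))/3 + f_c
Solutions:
 f(c) = log(1/(C1 + c)) + log(3)


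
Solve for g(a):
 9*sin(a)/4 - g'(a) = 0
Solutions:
 g(a) = C1 - 9*cos(a)/4


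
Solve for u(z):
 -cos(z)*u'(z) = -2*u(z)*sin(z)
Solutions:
 u(z) = C1/cos(z)^2


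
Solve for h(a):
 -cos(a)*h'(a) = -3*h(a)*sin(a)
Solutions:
 h(a) = C1/cos(a)^3


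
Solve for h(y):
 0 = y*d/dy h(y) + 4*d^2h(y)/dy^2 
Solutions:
 h(y) = C1 + C2*erf(sqrt(2)*y/4)


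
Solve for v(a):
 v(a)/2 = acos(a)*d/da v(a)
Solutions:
 v(a) = C1*exp(Integral(1/acos(a), a)/2)


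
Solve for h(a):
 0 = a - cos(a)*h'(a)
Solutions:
 h(a) = C1 + Integral(a/cos(a), a)


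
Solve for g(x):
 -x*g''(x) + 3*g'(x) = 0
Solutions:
 g(x) = C1 + C2*x^4


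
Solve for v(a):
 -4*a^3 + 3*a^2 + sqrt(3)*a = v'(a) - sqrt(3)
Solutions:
 v(a) = C1 - a^4 + a^3 + sqrt(3)*a^2/2 + sqrt(3)*a


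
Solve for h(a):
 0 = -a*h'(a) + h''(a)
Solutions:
 h(a) = C1 + C2*erfi(sqrt(2)*a/2)


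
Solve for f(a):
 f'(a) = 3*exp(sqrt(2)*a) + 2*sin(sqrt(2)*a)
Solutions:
 f(a) = C1 + 3*sqrt(2)*exp(sqrt(2)*a)/2 - sqrt(2)*cos(sqrt(2)*a)


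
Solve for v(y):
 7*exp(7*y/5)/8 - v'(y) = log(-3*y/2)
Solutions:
 v(y) = C1 - y*log(-y) + y*(-log(3) + log(2) + 1) + 5*exp(7*y/5)/8


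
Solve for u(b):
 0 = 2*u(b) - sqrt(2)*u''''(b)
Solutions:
 u(b) = C1*exp(-2^(1/8)*b) + C2*exp(2^(1/8)*b) + C3*sin(2^(1/8)*b) + C4*cos(2^(1/8)*b)


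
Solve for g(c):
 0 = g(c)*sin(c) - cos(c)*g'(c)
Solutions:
 g(c) = C1/cos(c)


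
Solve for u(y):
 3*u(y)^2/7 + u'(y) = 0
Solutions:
 u(y) = 7/(C1 + 3*y)


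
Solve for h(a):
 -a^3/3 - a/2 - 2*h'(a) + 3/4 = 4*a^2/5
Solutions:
 h(a) = C1 - a^4/24 - 2*a^3/15 - a^2/8 + 3*a/8


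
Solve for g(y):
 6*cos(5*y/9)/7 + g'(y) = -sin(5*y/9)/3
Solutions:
 g(y) = C1 - 54*sin(5*y/9)/35 + 3*cos(5*y/9)/5


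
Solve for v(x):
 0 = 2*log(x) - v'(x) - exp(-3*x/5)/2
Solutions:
 v(x) = C1 + 2*x*log(x) - 2*x + 5*exp(-3*x/5)/6


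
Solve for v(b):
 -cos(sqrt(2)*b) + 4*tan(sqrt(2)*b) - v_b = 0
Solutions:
 v(b) = C1 - 2*sqrt(2)*log(cos(sqrt(2)*b)) - sqrt(2)*sin(sqrt(2)*b)/2


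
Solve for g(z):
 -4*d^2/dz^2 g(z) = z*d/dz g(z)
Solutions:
 g(z) = C1 + C2*erf(sqrt(2)*z/4)


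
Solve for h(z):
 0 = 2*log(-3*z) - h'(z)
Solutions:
 h(z) = C1 + 2*z*log(-z) + 2*z*(-1 + log(3))


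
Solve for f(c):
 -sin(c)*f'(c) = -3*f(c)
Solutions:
 f(c) = C1*(cos(c) - 1)^(3/2)/(cos(c) + 1)^(3/2)


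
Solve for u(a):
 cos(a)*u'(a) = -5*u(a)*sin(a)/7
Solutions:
 u(a) = C1*cos(a)^(5/7)


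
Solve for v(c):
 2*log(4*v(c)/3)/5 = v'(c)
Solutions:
 -5*Integral(1/(log(_y) - log(3) + 2*log(2)), (_y, v(c)))/2 = C1 - c


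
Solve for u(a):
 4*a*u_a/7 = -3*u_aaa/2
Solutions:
 u(a) = C1 + Integral(C2*airyai(-2*21^(2/3)*a/21) + C3*airybi(-2*21^(2/3)*a/21), a)


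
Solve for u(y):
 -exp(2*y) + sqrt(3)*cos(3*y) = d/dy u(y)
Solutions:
 u(y) = C1 - exp(2*y)/2 + sqrt(3)*sin(3*y)/3


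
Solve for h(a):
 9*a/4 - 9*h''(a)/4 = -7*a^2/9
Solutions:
 h(a) = C1 + C2*a + 7*a^4/243 + a^3/6


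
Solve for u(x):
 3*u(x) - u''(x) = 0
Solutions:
 u(x) = C1*exp(-sqrt(3)*x) + C2*exp(sqrt(3)*x)


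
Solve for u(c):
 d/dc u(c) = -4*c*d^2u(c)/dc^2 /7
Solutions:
 u(c) = C1 + C2/c^(3/4)


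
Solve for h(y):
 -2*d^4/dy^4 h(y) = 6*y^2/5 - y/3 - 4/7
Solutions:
 h(y) = C1 + C2*y + C3*y^2 + C4*y^3 - y^6/600 + y^5/720 + y^4/84


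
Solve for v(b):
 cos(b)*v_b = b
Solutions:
 v(b) = C1 + Integral(b/cos(b), b)


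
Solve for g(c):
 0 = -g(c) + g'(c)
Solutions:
 g(c) = C1*exp(c)


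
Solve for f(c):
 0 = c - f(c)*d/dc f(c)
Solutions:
 f(c) = -sqrt(C1 + c^2)
 f(c) = sqrt(C1 + c^2)


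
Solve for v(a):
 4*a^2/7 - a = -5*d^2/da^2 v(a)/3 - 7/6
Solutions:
 v(a) = C1 + C2*a - a^4/35 + a^3/10 - 7*a^2/20


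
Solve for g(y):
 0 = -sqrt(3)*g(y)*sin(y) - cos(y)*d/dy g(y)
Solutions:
 g(y) = C1*cos(y)^(sqrt(3))


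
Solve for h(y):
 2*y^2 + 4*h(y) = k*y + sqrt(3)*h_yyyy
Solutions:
 h(y) = C1*exp(-sqrt(2)*3^(7/8)*y/3) + C2*exp(sqrt(2)*3^(7/8)*y/3) + C3*sin(sqrt(2)*3^(7/8)*y/3) + C4*cos(sqrt(2)*3^(7/8)*y/3) + k*y/4 - y^2/2


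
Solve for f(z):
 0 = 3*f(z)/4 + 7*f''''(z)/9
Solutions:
 f(z) = (C1*sin(21^(3/4)*z/14) + C2*cos(21^(3/4)*z/14))*exp(-21^(3/4)*z/14) + (C3*sin(21^(3/4)*z/14) + C4*cos(21^(3/4)*z/14))*exp(21^(3/4)*z/14)


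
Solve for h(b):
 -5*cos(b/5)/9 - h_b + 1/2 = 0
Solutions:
 h(b) = C1 + b/2 - 25*sin(b/5)/9


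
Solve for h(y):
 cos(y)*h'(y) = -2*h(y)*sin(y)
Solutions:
 h(y) = C1*cos(y)^2


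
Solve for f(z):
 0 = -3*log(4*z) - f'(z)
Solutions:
 f(z) = C1 - 3*z*log(z) - z*log(64) + 3*z


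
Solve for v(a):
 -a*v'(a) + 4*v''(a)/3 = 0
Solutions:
 v(a) = C1 + C2*erfi(sqrt(6)*a/4)


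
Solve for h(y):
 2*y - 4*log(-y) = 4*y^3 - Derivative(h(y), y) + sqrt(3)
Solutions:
 h(y) = C1 + y^4 - y^2 + 4*y*log(-y) + y*(-4 + sqrt(3))


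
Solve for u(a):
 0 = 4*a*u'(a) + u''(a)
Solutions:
 u(a) = C1 + C2*erf(sqrt(2)*a)


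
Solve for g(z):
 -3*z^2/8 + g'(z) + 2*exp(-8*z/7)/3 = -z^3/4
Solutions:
 g(z) = C1 - z^4/16 + z^3/8 + 7*exp(-8*z/7)/12


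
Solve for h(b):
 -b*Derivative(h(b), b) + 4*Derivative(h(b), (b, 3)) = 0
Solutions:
 h(b) = C1 + Integral(C2*airyai(2^(1/3)*b/2) + C3*airybi(2^(1/3)*b/2), b)


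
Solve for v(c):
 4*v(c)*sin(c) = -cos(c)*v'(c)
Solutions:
 v(c) = C1*cos(c)^4


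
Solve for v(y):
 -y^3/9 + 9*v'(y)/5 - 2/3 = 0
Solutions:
 v(y) = C1 + 5*y^4/324 + 10*y/27


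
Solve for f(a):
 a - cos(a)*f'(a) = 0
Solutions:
 f(a) = C1 + Integral(a/cos(a), a)


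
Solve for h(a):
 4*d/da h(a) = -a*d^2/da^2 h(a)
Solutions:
 h(a) = C1 + C2/a^3


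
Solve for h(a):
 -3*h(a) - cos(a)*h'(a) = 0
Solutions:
 h(a) = C1*(sin(a) - 1)^(3/2)/(sin(a) + 1)^(3/2)


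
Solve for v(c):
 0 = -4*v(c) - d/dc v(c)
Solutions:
 v(c) = C1*exp(-4*c)


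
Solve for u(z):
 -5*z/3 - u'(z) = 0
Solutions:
 u(z) = C1 - 5*z^2/6


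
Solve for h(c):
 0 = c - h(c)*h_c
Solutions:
 h(c) = -sqrt(C1 + c^2)
 h(c) = sqrt(C1 + c^2)


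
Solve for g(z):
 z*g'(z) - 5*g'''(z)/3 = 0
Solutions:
 g(z) = C1 + Integral(C2*airyai(3^(1/3)*5^(2/3)*z/5) + C3*airybi(3^(1/3)*5^(2/3)*z/5), z)


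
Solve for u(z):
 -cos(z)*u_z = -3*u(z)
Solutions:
 u(z) = C1*(sin(z) + 1)^(3/2)/(sin(z) - 1)^(3/2)


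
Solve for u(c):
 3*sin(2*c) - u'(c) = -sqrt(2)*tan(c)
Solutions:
 u(c) = C1 - sqrt(2)*log(cos(c)) - 3*cos(2*c)/2


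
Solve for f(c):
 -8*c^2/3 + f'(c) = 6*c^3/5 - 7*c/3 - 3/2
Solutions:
 f(c) = C1 + 3*c^4/10 + 8*c^3/9 - 7*c^2/6 - 3*c/2


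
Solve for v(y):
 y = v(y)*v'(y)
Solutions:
 v(y) = -sqrt(C1 + y^2)
 v(y) = sqrt(C1 + y^2)


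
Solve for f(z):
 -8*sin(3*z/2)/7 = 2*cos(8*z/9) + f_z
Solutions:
 f(z) = C1 - 9*sin(8*z/9)/4 + 16*cos(3*z/2)/21


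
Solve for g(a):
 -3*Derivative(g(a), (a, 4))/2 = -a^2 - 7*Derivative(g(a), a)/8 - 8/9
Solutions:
 g(a) = C1 + C4*exp(126^(1/3)*a/6) - 8*a^3/21 - 64*a/63 + (C2*sin(14^(1/3)*3^(1/6)*a/4) + C3*cos(14^(1/3)*3^(1/6)*a/4))*exp(-126^(1/3)*a/12)


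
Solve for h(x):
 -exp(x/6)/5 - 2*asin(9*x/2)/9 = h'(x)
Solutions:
 h(x) = C1 - 2*x*asin(9*x/2)/9 - 2*sqrt(4 - 81*x^2)/81 - 6*exp(x/6)/5


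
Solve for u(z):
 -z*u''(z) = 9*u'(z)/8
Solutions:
 u(z) = C1 + C2/z^(1/8)


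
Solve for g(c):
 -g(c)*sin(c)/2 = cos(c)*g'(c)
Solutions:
 g(c) = C1*sqrt(cos(c))


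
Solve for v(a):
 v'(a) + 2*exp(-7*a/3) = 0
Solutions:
 v(a) = C1 + 6*exp(-7*a/3)/7


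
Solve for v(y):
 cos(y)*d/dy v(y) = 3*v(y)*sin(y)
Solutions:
 v(y) = C1/cos(y)^3


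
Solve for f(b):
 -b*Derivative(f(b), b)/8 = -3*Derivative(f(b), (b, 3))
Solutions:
 f(b) = C1 + Integral(C2*airyai(3^(2/3)*b/6) + C3*airybi(3^(2/3)*b/6), b)


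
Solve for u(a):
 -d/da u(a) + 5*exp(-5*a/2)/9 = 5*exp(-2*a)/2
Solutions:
 u(a) = C1 + 5*exp(-2*a)/4 - 2*exp(-5*a/2)/9


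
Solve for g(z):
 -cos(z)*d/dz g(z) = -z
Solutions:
 g(z) = C1 + Integral(z/cos(z), z)


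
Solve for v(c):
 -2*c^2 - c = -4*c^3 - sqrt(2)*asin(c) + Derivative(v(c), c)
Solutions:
 v(c) = C1 + c^4 - 2*c^3/3 - c^2/2 + sqrt(2)*(c*asin(c) + sqrt(1 - c^2))


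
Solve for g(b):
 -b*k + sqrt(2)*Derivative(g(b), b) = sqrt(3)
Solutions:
 g(b) = C1 + sqrt(2)*b^2*k/4 + sqrt(6)*b/2


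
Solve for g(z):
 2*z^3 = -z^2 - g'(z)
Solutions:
 g(z) = C1 - z^4/2 - z^3/3


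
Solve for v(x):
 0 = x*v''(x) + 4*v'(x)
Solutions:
 v(x) = C1 + C2/x^3


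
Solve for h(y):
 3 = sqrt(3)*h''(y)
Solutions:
 h(y) = C1 + C2*y + sqrt(3)*y^2/2


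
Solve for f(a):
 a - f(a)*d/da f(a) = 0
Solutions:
 f(a) = -sqrt(C1 + a^2)
 f(a) = sqrt(C1 + a^2)


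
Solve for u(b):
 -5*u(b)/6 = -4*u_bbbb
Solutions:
 u(b) = C1*exp(-270^(1/4)*b/6) + C2*exp(270^(1/4)*b/6) + C3*sin(270^(1/4)*b/6) + C4*cos(270^(1/4)*b/6)


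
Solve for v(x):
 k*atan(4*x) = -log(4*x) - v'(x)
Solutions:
 v(x) = C1 - k*(x*atan(4*x) - log(16*x^2 + 1)/8) - x*log(x) - 2*x*log(2) + x


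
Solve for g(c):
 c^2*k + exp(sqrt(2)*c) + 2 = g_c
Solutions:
 g(c) = C1 + c^3*k/3 + 2*c + sqrt(2)*exp(sqrt(2)*c)/2


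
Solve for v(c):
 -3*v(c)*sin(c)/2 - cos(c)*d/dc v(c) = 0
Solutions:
 v(c) = C1*cos(c)^(3/2)


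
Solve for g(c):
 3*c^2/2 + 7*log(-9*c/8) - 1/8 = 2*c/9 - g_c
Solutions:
 g(c) = C1 - c^3/2 + c^2/9 - 7*c*log(-c) + c*(-14*log(3) + 57/8 + 21*log(2))


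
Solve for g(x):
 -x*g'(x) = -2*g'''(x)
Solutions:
 g(x) = C1 + Integral(C2*airyai(2^(2/3)*x/2) + C3*airybi(2^(2/3)*x/2), x)


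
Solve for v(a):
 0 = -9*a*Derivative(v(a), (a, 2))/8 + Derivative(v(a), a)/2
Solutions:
 v(a) = C1 + C2*a^(13/9)


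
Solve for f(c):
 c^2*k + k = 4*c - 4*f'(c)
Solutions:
 f(c) = C1 - c^3*k/12 + c^2/2 - c*k/4


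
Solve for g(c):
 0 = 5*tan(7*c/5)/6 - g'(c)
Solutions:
 g(c) = C1 - 25*log(cos(7*c/5))/42


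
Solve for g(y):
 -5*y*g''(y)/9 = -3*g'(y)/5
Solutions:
 g(y) = C1 + C2*y^(52/25)


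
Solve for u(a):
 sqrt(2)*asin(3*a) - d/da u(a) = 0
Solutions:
 u(a) = C1 + sqrt(2)*(a*asin(3*a) + sqrt(1 - 9*a^2)/3)


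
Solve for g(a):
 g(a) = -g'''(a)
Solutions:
 g(a) = C3*exp(-a) + (C1*sin(sqrt(3)*a/2) + C2*cos(sqrt(3)*a/2))*exp(a/2)


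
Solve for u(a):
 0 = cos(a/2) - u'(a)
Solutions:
 u(a) = C1 + 2*sin(a/2)


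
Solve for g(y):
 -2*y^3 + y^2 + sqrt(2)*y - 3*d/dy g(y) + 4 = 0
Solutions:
 g(y) = C1 - y^4/6 + y^3/9 + sqrt(2)*y^2/6 + 4*y/3


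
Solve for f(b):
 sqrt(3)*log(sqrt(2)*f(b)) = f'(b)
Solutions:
 -2*sqrt(3)*Integral(1/(2*log(_y) + log(2)), (_y, f(b)))/3 = C1 - b


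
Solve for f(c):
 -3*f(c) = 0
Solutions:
 f(c) = 0


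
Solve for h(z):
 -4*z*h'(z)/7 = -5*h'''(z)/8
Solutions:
 h(z) = C1 + Integral(C2*airyai(2*70^(2/3)*z/35) + C3*airybi(2*70^(2/3)*z/35), z)


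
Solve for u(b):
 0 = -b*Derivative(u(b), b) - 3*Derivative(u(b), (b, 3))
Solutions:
 u(b) = C1 + Integral(C2*airyai(-3^(2/3)*b/3) + C3*airybi(-3^(2/3)*b/3), b)
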